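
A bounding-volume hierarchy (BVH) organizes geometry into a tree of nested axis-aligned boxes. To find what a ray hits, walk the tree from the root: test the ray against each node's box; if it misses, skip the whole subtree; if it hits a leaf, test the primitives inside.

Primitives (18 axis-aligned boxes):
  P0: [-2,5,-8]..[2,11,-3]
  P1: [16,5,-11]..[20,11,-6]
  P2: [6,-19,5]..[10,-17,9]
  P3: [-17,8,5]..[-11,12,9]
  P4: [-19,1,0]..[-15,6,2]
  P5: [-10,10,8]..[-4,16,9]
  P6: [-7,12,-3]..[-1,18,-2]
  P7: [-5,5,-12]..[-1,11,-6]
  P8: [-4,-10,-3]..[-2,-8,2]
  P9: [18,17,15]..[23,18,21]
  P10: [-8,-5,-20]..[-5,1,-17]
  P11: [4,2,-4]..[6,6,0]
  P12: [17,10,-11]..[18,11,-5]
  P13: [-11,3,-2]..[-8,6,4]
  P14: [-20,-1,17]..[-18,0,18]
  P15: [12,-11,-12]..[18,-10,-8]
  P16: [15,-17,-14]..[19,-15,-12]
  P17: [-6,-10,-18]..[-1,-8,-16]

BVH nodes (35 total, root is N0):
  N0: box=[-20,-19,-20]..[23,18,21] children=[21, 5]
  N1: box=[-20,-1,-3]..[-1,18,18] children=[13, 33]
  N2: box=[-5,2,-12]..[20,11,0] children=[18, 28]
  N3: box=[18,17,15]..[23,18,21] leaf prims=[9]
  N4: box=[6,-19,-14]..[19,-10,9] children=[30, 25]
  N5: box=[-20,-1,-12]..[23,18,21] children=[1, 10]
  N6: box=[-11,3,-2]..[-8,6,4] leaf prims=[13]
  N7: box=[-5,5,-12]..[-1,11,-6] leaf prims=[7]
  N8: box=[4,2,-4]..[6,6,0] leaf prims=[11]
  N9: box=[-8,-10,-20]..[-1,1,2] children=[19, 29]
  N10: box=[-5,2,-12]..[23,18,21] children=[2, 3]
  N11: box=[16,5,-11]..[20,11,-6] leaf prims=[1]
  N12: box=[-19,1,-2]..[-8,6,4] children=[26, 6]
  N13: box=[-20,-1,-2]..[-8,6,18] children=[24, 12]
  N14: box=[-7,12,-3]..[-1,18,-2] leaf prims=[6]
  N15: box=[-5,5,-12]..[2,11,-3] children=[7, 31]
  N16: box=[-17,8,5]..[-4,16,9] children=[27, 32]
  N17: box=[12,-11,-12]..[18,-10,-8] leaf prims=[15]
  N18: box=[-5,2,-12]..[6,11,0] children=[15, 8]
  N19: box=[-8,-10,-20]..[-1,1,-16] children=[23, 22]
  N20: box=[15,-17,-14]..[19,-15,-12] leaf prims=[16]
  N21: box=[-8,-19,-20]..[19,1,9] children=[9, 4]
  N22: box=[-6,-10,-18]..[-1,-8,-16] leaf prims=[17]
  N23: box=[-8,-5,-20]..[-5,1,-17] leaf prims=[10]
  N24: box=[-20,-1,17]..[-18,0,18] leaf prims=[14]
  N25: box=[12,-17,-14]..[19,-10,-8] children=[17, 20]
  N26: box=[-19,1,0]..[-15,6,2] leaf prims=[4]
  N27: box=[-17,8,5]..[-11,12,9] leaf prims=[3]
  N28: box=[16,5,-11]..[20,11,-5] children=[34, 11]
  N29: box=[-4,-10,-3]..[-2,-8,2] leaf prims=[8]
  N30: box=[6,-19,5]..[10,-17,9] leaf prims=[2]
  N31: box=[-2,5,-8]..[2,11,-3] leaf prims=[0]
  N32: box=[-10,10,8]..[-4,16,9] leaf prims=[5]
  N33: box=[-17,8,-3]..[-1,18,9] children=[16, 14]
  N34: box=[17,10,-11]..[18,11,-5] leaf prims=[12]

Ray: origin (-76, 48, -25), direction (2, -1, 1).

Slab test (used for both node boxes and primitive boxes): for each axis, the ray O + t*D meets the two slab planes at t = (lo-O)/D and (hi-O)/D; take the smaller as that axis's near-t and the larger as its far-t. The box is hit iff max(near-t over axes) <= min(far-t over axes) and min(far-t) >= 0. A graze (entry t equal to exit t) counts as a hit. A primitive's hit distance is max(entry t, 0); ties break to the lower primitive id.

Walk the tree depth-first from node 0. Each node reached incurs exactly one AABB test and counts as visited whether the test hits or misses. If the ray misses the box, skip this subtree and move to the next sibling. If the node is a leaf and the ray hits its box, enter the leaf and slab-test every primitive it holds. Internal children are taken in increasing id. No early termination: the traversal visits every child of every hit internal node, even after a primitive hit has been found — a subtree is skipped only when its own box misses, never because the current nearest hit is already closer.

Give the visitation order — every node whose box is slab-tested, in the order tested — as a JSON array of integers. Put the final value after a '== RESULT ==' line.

Walk:
N0 x:[28,99/2] y:[30,67] z:[5,46] -> hit [30,46], descend [5, 21]
  N5 x:[28,99/2] y:[30,49] z:[13,46] -> hit [30,46], descend [1, 10]
    N1 x:[28,75/2] y:[30,49] z:[22,43] -> hit [30,75/2], descend [13, 33]
      N13 x:[28,34] y:[42,49] z:[23,43] -> miss, prune
      N33 x:[59/2,75/2] y:[30,40] z:[22,34] -> hit [30,34], descend [14, 16]
        N14 x:[69/2,75/2] y:[30,36] z:[22,23] -> miss, prune
        N16 x:[59/2,36] y:[32,40] z:[30,34] -> hit [32,34], descend [27, 32]
          N27 x:[59/2,65/2] y:[36,40] z:[30,34] -> miss, prune
          N32 x:[33,36] y:[32,38] z:[33,34] -> hit [33,34] leaf, test {P5@t=33}
    N10 x:[71/2,99/2] y:[30,46] z:[13,46] -> hit [71/2,46], descend [2, 3]
      N2 x:[71/2,48] y:[37,46] z:[13,25] -> miss, prune
      N3 x:[47,99/2] y:[30,31] z:[40,46] -> miss, prune
  N21 x:[34,95/2] y:[47,67] z:[5,34] -> miss, prune

Visited [0, 5, 1, 13, 33, 14, 16, 27, 32, 10, 2, 3, 21]. Tests: 13 box, 1 leaf. Nearest: P5.

== RESULT ==
[0, 5, 1, 13, 33, 14, 16, 27, 32, 10, 2, 3, 21]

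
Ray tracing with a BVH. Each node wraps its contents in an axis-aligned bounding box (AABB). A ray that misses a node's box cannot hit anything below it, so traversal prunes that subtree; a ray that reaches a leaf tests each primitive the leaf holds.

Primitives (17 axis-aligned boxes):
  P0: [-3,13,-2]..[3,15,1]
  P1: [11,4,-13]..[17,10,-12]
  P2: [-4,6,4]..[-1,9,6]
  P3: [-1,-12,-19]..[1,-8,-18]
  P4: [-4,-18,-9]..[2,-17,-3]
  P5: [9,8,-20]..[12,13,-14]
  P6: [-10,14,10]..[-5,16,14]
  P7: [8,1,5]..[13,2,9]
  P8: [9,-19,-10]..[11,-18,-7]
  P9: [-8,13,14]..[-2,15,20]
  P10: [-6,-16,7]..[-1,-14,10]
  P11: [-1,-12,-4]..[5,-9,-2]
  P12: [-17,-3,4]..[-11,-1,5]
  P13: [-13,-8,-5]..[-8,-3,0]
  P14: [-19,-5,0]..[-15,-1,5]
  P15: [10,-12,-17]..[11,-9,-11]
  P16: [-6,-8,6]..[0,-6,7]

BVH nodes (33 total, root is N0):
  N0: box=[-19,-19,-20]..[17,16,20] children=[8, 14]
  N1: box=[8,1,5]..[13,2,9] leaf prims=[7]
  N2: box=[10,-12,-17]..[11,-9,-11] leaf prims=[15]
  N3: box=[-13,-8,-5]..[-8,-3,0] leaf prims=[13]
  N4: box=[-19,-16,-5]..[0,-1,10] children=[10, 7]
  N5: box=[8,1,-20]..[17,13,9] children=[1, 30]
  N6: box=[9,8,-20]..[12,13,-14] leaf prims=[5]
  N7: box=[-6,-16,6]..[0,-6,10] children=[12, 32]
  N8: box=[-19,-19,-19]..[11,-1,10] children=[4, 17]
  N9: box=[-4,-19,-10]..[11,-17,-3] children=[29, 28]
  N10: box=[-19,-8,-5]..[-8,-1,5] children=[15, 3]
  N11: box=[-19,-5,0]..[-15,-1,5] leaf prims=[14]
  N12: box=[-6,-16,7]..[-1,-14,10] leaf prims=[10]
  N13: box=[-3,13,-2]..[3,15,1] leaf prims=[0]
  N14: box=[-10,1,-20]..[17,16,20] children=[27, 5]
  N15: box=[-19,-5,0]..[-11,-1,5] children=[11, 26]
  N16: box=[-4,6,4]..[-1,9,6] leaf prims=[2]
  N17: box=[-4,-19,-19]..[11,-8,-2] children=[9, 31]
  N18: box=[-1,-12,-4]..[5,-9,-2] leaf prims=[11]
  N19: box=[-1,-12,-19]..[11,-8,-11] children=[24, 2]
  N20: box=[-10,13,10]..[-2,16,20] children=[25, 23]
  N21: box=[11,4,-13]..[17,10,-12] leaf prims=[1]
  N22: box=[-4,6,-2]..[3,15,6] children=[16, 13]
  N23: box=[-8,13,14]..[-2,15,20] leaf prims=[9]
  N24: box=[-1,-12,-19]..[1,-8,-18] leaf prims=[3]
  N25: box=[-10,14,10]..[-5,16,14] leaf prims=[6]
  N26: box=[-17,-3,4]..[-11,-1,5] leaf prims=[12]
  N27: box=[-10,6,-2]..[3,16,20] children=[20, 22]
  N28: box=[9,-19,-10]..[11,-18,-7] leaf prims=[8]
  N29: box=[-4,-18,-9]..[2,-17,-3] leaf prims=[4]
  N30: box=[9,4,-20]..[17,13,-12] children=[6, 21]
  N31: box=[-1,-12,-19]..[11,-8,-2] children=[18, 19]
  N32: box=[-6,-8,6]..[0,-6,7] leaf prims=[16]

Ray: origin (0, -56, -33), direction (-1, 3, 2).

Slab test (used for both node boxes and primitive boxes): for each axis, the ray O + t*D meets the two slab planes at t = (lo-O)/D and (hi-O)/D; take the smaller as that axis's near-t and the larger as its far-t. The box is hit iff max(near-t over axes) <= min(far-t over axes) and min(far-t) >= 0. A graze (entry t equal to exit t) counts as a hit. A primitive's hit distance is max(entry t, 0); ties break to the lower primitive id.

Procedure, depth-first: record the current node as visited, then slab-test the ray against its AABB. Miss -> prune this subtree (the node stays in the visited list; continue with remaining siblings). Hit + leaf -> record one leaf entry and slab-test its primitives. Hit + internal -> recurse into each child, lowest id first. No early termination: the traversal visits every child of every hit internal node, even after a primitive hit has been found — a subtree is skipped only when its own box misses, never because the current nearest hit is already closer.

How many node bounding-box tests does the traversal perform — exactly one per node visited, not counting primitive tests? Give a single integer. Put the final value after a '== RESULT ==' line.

Trace the traversal:
N0 x:[-17,19] y:[37/3,24] z:[13/2,53/2] -> hit [37/3,19], descend [8, 14]
  N8 x:[-11,19] y:[37/3,55/3] z:[7,43/2] -> hit [37/3,55/3], descend [4, 17]
    N4 x:[0,19] y:[40/3,55/3] z:[14,43/2] -> hit [14,55/3], descend [7, 10]
      N7 x:[0,6] y:[40/3,50/3] z:[39/2,43/2] -> miss, prune
      N10 x:[8,19] y:[16,55/3] z:[14,19] -> hit [16,55/3], descend [3, 15]
        N3 x:[8,13] y:[16,53/3] z:[14,33/2] -> miss, prune
        N15 x:[11,19] y:[17,55/3] z:[33/2,19] -> hit [17,55/3], descend [11, 26]
          N11 x:[15,19] y:[17,55/3] z:[33/2,19] -> hit [17,55/3] leaf, test {P14@t=17}
          N26 x:[11,17] y:[53/3,55/3] z:[37/2,19] -> miss, prune
    N17 x:[-11,4] y:[37/3,16] z:[7,31/2] -> miss, prune
  N14 x:[-17,10] y:[19,24] z:[13/2,53/2] -> miss, prune

Summary -> nodes [0, 8, 4, 7, 10, 3, 15, 11, 26, 17, 14]; box-tests=11; leaf-entries=1; first=P14

== RESULT ==
11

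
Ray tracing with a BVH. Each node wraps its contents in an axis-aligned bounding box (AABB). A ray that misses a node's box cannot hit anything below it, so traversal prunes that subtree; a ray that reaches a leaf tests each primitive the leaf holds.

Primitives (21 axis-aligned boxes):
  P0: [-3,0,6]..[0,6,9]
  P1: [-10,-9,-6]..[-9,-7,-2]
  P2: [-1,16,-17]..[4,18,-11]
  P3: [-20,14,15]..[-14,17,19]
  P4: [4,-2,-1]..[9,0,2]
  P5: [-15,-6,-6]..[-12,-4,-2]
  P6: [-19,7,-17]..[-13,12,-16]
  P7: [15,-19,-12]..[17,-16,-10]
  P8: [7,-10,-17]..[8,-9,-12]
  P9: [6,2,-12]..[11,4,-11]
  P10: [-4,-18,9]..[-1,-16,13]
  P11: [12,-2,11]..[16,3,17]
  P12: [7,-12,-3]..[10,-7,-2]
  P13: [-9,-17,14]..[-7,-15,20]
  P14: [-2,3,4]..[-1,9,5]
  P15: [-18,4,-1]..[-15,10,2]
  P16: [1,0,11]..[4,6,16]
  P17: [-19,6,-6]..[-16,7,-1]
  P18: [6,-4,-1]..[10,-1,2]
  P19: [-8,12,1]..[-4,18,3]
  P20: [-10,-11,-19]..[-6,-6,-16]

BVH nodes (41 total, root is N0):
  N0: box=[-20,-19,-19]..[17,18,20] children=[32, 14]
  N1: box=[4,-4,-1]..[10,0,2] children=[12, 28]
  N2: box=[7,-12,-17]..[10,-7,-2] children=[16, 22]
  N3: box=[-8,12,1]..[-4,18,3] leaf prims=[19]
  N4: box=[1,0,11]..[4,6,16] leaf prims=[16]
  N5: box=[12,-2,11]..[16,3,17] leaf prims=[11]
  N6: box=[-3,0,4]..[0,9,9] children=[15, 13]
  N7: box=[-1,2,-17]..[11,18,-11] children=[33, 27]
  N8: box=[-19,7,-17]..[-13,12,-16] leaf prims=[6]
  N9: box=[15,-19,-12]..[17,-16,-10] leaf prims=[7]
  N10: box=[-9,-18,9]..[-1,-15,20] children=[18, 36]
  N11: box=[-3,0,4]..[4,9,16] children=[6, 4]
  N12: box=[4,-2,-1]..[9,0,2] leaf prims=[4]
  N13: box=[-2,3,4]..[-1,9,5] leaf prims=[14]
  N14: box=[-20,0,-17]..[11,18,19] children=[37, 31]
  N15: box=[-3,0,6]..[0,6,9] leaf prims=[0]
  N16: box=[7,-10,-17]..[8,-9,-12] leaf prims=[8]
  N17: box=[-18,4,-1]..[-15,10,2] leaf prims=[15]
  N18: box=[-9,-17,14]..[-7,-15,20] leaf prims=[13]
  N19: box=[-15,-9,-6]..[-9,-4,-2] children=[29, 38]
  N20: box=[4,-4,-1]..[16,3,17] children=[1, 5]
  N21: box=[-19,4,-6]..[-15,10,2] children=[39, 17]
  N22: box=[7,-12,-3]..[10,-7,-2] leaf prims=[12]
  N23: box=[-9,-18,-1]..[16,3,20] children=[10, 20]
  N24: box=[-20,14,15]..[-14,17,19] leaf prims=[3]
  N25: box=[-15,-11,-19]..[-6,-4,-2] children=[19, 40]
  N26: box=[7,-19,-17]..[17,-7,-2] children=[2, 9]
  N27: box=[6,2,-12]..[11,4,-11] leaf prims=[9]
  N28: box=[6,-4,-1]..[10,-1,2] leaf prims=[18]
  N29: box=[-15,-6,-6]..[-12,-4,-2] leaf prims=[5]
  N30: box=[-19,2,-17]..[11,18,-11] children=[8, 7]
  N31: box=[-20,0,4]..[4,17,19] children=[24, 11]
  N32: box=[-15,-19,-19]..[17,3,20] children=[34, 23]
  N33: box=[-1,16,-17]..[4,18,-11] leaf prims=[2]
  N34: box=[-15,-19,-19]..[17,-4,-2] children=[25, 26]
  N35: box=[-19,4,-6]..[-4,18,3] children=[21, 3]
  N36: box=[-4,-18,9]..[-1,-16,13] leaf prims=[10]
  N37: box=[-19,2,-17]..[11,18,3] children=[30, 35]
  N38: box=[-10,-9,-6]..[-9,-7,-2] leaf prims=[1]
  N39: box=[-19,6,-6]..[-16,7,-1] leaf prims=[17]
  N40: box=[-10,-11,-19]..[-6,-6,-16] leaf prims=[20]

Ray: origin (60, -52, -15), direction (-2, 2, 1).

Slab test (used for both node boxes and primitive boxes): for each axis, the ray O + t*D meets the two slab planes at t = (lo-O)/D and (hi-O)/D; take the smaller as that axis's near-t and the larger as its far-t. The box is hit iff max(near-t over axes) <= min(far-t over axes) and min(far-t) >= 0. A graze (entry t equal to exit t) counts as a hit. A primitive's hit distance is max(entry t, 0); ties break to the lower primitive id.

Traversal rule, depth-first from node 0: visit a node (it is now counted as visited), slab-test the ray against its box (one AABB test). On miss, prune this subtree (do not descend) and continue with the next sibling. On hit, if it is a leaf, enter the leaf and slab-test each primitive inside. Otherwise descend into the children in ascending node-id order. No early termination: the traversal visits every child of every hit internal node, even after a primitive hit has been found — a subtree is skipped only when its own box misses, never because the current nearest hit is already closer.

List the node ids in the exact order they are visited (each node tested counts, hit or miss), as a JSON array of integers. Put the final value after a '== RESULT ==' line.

Trace the traversal:
N0 x:[43/2,40] y:[33/2,35] z:[-4,35] -> hit [43/2,35], descend [14, 32]
  N14 x:[49/2,40] y:[26,35] z:[-2,34] -> hit [26,34], descend [31, 37]
    N31 x:[28,40] y:[26,69/2] z:[19,34] -> hit [28,34], descend [11, 24]
      N11 x:[28,63/2] y:[26,61/2] z:[19,31] -> hit [28,61/2], descend [4, 6]
        N4 x:[28,59/2] y:[26,29] z:[26,31] -> hit [28,29] leaf, test {P16@t=28}
        N6 x:[30,63/2] y:[26,61/2] z:[19,24] -> miss, prune
      N24 x:[37,40] y:[33,69/2] z:[30,34] -> miss, prune
    N37 x:[49/2,79/2] y:[27,35] z:[-2,18] -> miss, prune
  N32 x:[43/2,75/2] y:[33/2,55/2] z:[-4,35] -> hit [43/2,55/2], descend [23, 34]
    N23 x:[22,69/2] y:[17,55/2] z:[14,35] -> hit [22,55/2], descend [10, 20]
      N10 x:[61/2,69/2] y:[17,37/2] z:[24,35] -> miss, prune
      N20 x:[22,28] y:[24,55/2] z:[14,32] -> hit [24,55/2], descend [1, 5]
        N1 x:[25,28] y:[24,26] z:[14,17] -> miss, prune
        N5 x:[22,24] y:[25,55/2] z:[26,32] -> miss, prune
    N34 x:[43/2,75/2] y:[33/2,24] z:[-4,13] -> miss, prune

Visited [0, 14, 31, 11, 4, 6, 24, 37, 32, 23, 10, 20, 1, 5, 34]. Tests: 15 box, 1 leaf. Nearest: P16.

== RESULT ==
[0, 14, 31, 11, 4, 6, 24, 37, 32, 23, 10, 20, 1, 5, 34]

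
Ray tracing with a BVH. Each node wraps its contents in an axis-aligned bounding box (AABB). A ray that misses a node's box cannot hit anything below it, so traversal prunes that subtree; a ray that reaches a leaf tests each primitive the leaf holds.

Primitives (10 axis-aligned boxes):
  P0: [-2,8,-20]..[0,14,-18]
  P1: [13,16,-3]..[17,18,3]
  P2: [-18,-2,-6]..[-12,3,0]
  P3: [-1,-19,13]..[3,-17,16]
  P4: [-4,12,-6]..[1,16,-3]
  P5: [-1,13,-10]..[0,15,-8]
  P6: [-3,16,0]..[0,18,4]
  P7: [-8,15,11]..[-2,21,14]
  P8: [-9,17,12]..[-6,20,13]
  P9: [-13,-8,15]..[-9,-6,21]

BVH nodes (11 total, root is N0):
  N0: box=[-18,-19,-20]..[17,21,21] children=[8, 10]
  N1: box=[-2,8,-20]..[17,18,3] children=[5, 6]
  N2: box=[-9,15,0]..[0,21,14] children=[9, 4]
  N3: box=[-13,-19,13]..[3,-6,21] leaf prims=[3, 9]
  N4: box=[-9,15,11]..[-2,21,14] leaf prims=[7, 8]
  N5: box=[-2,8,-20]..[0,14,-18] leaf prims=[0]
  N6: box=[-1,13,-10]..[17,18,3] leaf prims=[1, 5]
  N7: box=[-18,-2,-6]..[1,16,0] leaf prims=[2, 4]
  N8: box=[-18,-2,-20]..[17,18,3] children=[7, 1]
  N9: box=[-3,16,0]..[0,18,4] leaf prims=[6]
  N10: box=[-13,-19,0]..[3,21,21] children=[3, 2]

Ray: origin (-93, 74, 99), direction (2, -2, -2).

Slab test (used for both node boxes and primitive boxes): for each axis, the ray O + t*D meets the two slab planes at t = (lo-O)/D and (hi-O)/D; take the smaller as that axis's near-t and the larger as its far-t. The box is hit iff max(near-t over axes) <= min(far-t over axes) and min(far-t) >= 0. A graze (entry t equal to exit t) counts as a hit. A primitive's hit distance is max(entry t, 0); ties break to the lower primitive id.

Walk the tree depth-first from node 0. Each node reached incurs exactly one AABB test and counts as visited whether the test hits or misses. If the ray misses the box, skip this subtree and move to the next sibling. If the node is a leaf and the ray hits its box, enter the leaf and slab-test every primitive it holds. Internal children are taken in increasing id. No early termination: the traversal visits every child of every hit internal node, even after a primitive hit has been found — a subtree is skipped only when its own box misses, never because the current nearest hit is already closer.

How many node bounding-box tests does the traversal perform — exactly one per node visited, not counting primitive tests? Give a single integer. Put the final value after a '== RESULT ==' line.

Trace the traversal:
N0 x:[75/2,55] y:[53/2,93/2] z:[39,119/2] -> hit [39,93/2], descend [8, 10]
  N8 x:[75/2,55] y:[28,38] z:[48,119/2] -> miss, prune
  N10 x:[40,48] y:[53/2,93/2] z:[39,99/2] -> hit [40,93/2], descend [2, 3]
    N2 x:[42,93/2] y:[53/2,59/2] z:[85/2,99/2] -> miss, prune
    N3 x:[40,48] y:[40,93/2] z:[39,43] -> hit [40,43] leaf, test {P3(miss), P9@t=40}

order=[0, 8, 10, 2, 3]  |boxes|=5  |leaves|=1  hit=P9

== RESULT ==
5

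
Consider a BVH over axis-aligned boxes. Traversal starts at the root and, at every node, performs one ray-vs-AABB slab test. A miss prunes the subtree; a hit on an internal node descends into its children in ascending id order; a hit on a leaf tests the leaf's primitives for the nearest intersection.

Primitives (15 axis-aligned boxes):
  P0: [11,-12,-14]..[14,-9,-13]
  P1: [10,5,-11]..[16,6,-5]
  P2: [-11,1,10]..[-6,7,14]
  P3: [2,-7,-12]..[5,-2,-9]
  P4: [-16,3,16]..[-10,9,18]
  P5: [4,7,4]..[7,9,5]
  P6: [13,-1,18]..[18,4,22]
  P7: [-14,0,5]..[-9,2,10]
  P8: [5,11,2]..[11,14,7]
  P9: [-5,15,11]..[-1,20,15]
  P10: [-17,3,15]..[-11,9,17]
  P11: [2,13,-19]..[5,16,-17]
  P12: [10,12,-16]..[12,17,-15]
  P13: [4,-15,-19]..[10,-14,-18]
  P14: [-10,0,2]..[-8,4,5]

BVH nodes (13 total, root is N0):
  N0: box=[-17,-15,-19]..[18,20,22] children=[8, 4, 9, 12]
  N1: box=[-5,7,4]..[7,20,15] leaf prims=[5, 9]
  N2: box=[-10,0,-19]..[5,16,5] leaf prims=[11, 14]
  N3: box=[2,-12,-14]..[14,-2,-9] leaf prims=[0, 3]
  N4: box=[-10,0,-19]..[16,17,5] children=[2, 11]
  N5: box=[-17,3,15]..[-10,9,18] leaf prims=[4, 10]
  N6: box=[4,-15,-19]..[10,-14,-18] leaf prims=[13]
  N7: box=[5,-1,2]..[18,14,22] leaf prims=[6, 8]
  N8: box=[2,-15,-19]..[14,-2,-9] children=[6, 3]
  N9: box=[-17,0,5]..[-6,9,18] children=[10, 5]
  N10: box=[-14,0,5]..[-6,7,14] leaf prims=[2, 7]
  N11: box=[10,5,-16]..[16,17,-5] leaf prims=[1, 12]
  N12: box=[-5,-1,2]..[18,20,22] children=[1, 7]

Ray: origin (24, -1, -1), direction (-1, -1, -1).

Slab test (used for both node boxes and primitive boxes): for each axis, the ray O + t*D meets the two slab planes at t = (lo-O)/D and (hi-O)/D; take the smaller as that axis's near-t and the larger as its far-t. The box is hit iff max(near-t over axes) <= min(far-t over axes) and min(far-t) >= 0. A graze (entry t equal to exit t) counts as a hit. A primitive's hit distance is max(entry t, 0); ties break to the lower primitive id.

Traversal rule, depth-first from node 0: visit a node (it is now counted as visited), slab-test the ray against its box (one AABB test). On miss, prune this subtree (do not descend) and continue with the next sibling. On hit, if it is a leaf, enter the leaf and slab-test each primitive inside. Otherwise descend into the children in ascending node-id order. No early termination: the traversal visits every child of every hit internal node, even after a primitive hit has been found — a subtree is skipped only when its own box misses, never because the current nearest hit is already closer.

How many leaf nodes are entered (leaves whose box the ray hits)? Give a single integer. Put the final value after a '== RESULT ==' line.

Walk:
N0 x:[6,41] y:[-21,14] z:[-23,18] -> hit [6,14], descend [4, 8, 9, 12]
  N4 x:[8,34] y:[-18,-1] z:[-6,18] -> miss, prune
  N8 x:[10,22] y:[1,14] z:[8,18] -> hit [10,14], descend [3, 6]
    N3 x:[10,22] y:[1,11] z:[8,13] -> hit [10,11] leaf, test {P0(miss), P3(miss)}
    N6 x:[14,20] y:[13,14] z:[17,18] -> miss, prune
  N9 x:[30,41] y:[-10,-1] z:[-19,-6] -> miss, prune
  N12 x:[6,29] y:[-21,0] z:[-23,-3] -> miss, prune

Summary -> nodes [0, 4, 8, 3, 6, 9, 12]; box-tests=7; leaf-entries=1; first=miss

== RESULT ==
1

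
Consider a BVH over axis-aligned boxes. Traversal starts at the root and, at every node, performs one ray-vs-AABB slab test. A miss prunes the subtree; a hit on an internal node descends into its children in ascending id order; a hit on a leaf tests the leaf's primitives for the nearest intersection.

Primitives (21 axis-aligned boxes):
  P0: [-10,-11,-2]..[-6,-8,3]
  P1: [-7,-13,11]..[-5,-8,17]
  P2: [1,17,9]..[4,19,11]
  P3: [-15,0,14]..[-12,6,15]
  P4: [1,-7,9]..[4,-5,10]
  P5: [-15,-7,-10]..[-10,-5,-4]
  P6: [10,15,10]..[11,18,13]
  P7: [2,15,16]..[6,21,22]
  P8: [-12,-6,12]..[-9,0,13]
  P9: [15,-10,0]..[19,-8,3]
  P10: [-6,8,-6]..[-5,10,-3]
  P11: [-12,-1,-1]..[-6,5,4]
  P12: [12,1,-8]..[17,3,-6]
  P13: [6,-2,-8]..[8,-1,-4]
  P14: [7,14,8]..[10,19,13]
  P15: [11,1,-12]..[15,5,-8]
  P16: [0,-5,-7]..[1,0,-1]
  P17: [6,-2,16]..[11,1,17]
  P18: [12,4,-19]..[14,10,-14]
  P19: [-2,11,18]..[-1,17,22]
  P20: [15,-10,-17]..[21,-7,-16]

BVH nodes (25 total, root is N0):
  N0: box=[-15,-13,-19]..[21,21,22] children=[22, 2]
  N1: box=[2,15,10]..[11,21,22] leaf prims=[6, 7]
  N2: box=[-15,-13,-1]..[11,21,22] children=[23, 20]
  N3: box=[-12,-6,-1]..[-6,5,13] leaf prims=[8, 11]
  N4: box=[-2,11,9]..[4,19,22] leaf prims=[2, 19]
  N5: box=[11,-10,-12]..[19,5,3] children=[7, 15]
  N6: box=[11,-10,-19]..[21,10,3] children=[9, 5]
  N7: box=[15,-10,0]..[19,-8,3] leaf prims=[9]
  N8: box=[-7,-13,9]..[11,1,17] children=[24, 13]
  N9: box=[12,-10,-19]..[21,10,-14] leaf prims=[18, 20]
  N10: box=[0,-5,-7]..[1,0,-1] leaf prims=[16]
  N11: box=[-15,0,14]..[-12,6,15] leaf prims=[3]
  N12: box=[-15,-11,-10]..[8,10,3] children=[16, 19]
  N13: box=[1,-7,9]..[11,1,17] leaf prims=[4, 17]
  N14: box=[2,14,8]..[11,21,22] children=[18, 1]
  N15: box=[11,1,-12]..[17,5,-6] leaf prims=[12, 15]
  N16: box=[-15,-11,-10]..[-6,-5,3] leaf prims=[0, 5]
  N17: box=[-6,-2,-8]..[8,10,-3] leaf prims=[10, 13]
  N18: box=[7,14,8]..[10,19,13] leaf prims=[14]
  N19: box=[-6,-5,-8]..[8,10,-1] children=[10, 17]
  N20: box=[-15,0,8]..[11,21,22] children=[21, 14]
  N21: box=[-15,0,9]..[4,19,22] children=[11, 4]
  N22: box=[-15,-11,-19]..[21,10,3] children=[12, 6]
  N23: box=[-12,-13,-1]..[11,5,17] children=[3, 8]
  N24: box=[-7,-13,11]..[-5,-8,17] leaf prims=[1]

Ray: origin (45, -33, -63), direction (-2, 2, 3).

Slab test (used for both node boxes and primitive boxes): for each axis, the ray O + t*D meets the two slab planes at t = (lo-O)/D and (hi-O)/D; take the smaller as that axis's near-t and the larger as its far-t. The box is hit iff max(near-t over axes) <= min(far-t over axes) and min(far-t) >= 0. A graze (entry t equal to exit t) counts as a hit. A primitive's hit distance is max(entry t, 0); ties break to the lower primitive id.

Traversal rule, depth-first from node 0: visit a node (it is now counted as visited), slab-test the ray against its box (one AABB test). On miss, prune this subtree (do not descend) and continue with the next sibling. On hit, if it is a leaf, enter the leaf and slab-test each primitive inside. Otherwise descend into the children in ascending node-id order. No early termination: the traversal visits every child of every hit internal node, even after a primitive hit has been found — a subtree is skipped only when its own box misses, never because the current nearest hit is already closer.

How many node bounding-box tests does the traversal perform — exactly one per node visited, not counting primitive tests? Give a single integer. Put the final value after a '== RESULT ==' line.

Walk:
N0 x:[12,30] y:[10,27] z:[44/3,85/3] -> hit [44/3,27], descend [2, 22]
  N2 x:[17,30] y:[10,27] z:[62/3,85/3] -> hit [62/3,27], descend [20, 23]
    N20 x:[17,30] y:[33/2,27] z:[71/3,85/3] -> hit [71/3,27], descend [14, 21]
      N14 x:[17,43/2] y:[47/2,27] z:[71/3,85/3] -> miss, prune
      N21 x:[41/2,30] y:[33/2,26] z:[24,85/3] -> hit [24,26], descend [4, 11]
        N4 x:[41/2,47/2] y:[22,26] z:[24,85/3] -> miss, prune
        N11 x:[57/2,30] y:[33/2,39/2] z:[77/3,26] -> miss, prune
    N23 x:[17,57/2] y:[10,19] z:[62/3,80/3] -> miss, prune
  N22 x:[12,30] y:[11,43/2] z:[44/3,22] -> hit [44/3,43/2], descend [6, 12]
    N6 x:[12,17] y:[23/2,43/2] z:[44/3,22] -> hit [44/3,17], descend [5, 9]
      N5 x:[13,17] y:[23/2,19] z:[17,22] -> hit [17,17], descend [7, 15]
        N7 x:[13,15] y:[23/2,25/2] z:[21,22] -> miss, prune
        N15 x:[14,17] y:[17,19] z:[17,19] -> hit [17,17] leaf, test {P12(miss), P15@t=17}
      N9 x:[12,33/2] y:[23/2,43/2] z:[44/3,49/3] -> hit [44/3,49/3] leaf, test {P18(miss), P20(miss)}
    N12 x:[37/2,30] y:[11,43/2] z:[53/3,22] -> hit [37/2,43/2], descend [16, 19]
      N16 x:[51/2,30] y:[11,14] z:[53/3,22] -> miss, prune
      N19 x:[37/2,51/2] y:[14,43/2] z:[55/3,62/3] -> hit [37/2,62/3], descend [10, 17]
        N10 x:[22,45/2] y:[14,33/2] z:[56/3,62/3] -> miss, prune
        N17 x:[37/2,51/2] y:[31/2,43/2] z:[55/3,20] -> hit [37/2,20] leaf, test {P10(miss), P13(miss)}

Visited [0, 2, 20, 14, 21, 4, 11, 23, 22, 6, 5, 7, 15, 9, 12, 16, 19, 10, 17]. Tests: 19 box, 3 leaf. Nearest: P15.

== RESULT ==
19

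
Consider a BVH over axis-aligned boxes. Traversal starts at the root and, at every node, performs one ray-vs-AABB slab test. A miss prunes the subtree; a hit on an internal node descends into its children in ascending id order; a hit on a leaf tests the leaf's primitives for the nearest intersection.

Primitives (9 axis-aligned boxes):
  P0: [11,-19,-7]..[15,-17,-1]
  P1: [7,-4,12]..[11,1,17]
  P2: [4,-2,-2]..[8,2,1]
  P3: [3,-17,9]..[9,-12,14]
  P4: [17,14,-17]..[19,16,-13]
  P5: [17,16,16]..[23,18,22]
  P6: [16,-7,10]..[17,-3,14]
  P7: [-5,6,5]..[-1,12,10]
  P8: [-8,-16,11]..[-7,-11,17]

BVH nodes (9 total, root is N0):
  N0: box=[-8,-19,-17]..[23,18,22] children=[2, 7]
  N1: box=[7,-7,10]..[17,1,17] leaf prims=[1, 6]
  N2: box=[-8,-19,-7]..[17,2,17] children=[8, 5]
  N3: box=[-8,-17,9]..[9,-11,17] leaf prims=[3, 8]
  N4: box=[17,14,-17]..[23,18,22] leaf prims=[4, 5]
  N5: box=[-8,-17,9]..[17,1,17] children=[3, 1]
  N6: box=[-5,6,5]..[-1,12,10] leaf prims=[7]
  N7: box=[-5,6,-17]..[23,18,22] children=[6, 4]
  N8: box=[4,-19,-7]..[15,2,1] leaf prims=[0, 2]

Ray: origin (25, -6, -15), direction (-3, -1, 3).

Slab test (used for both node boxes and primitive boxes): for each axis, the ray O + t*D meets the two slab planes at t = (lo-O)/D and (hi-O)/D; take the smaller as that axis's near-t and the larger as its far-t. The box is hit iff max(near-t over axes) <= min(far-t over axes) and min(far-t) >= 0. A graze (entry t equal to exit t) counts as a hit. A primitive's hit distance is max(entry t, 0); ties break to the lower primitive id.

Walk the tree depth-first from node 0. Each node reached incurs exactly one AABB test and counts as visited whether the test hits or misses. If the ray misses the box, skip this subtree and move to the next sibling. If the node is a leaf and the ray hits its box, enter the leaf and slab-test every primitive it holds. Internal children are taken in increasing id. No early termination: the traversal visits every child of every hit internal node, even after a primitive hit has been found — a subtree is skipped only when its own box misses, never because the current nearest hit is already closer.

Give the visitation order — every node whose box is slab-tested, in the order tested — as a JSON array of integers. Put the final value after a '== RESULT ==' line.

Trace the traversal:
N0 x:[2/3,11] y:[-24,13] z:[-2/3,37/3] -> hit [2/3,11], descend [2, 7]
  N2 x:[8/3,11] y:[-8,13] z:[8/3,32/3] -> hit [8/3,32/3], descend [5, 8]
    N5 x:[8/3,11] y:[-7,11] z:[8,32/3] -> hit [8,32/3], descend [1, 3]
      N1 x:[8/3,6] y:[-7,1] z:[25/3,32/3] -> miss, prune
      N3 x:[16/3,11] y:[5,11] z:[8,32/3] -> hit [8,32/3] leaf, test {P3(miss), P8(miss)}
    N8 x:[10/3,7] y:[-8,13] z:[8/3,16/3] -> hit [10/3,16/3] leaf, test {P0(miss), P2(miss)}
  N7 x:[2/3,10] y:[-24,-12] z:[-2/3,37/3] -> miss, prune

Visited [0, 2, 5, 1, 3, 8, 7]. Tests: 7 box, 2 leaf. Nearest: miss.

== RESULT ==
[0, 2, 5, 1, 3, 8, 7]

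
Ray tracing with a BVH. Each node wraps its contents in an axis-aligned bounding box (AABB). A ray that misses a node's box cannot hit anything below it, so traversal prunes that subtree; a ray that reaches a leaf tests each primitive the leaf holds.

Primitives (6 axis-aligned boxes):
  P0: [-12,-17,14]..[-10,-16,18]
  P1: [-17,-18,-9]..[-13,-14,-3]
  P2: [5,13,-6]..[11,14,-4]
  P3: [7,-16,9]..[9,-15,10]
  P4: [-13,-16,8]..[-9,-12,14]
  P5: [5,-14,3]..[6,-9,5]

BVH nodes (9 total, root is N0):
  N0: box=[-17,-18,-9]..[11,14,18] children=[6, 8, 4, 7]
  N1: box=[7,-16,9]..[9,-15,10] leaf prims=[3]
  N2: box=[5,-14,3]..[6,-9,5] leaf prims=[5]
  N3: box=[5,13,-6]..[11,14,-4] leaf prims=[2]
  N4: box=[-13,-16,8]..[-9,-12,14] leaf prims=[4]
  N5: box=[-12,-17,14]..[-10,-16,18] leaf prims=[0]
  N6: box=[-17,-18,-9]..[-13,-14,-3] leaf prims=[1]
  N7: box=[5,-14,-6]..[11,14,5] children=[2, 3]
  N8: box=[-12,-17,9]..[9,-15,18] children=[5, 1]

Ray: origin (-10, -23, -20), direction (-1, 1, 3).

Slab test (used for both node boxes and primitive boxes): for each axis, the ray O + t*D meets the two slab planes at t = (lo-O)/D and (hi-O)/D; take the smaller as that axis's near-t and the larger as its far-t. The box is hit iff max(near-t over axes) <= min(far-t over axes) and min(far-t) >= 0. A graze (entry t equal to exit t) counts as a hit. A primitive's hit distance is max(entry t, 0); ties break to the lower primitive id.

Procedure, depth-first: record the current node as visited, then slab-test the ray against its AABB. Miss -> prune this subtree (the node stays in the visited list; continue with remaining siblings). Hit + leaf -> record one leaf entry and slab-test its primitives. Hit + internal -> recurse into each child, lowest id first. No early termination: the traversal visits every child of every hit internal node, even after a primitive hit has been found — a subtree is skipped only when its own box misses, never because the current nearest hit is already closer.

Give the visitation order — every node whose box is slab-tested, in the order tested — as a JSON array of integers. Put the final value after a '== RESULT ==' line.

Walk:
N0 x:[-21,7] y:[5,37] z:[11/3,38/3] -> hit [5,7], descend [4, 6, 7, 8]
  N4 x:[-1,3] y:[7,11] z:[28/3,34/3] -> miss, prune
  N6 x:[3,7] y:[5,9] z:[11/3,17/3] -> hit [5,17/3] leaf, test {P1@t=5}
  N7 x:[-21,-15] y:[9,37] z:[14/3,25/3] -> miss, prune
  N8 x:[-19,2] y:[6,8] z:[29/3,38/3] -> miss, prune

5 AABB tests over nodes [0, 4, 6, 7, 8]; 1 leaf entered; closest P1.

== RESULT ==
[0, 4, 6, 7, 8]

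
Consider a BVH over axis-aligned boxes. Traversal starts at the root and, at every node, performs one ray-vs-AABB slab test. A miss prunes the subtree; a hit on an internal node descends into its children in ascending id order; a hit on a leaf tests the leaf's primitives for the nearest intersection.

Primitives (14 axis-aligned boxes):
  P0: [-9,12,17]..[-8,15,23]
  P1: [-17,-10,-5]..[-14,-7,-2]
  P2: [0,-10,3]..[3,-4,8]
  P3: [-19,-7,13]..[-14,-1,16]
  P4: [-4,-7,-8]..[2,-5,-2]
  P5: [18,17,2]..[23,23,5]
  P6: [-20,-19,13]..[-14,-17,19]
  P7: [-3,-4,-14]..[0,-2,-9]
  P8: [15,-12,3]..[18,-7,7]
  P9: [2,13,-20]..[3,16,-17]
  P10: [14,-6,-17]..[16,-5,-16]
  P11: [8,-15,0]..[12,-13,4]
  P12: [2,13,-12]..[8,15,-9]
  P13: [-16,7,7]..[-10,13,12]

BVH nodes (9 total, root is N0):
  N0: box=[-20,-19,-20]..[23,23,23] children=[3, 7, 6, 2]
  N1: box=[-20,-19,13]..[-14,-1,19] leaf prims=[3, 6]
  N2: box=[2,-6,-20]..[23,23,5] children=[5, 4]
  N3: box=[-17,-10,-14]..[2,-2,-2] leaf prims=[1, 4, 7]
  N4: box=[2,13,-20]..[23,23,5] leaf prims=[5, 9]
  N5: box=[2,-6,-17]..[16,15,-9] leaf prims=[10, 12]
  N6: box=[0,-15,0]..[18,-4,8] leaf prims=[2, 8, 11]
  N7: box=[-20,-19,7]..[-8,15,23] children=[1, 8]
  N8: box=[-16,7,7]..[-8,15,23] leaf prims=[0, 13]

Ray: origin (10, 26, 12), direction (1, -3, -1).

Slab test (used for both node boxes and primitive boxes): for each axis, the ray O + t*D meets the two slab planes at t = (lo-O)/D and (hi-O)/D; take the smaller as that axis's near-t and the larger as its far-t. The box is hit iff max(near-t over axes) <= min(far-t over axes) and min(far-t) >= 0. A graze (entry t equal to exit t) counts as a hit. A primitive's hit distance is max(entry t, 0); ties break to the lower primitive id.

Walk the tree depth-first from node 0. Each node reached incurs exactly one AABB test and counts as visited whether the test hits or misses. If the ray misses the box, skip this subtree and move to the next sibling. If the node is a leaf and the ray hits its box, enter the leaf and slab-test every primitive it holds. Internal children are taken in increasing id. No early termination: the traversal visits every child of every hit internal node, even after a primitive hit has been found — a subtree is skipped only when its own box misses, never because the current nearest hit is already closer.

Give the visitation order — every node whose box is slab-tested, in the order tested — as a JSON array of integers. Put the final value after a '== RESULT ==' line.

Traverse from the root:
N0 x:[-30,13] y:[1,15] z:[-11,32] -> hit [1,13], descend [2, 3, 6, 7]
  N2 x:[-8,13] y:[1,32/3] z:[7,32] -> hit [7,32/3], descend [4, 5]
    N4 x:[-8,13] y:[1,13/3] z:[7,32] -> miss, prune
    N5 x:[-8,6] y:[11/3,32/3] z:[21,29] -> miss, prune
  N3 x:[-27,-8] y:[28/3,12] z:[14,26] -> miss, prune
  N6 x:[-10,8] y:[10,41/3] z:[4,12] -> miss, prune
  N7 x:[-30,-18] y:[11/3,15] z:[-11,5] -> miss, prune

Summary -> nodes [0, 2, 4, 5, 3, 6, 7]; box-tests=7; leaf-entries=0; first=miss

== RESULT ==
[0, 2, 4, 5, 3, 6, 7]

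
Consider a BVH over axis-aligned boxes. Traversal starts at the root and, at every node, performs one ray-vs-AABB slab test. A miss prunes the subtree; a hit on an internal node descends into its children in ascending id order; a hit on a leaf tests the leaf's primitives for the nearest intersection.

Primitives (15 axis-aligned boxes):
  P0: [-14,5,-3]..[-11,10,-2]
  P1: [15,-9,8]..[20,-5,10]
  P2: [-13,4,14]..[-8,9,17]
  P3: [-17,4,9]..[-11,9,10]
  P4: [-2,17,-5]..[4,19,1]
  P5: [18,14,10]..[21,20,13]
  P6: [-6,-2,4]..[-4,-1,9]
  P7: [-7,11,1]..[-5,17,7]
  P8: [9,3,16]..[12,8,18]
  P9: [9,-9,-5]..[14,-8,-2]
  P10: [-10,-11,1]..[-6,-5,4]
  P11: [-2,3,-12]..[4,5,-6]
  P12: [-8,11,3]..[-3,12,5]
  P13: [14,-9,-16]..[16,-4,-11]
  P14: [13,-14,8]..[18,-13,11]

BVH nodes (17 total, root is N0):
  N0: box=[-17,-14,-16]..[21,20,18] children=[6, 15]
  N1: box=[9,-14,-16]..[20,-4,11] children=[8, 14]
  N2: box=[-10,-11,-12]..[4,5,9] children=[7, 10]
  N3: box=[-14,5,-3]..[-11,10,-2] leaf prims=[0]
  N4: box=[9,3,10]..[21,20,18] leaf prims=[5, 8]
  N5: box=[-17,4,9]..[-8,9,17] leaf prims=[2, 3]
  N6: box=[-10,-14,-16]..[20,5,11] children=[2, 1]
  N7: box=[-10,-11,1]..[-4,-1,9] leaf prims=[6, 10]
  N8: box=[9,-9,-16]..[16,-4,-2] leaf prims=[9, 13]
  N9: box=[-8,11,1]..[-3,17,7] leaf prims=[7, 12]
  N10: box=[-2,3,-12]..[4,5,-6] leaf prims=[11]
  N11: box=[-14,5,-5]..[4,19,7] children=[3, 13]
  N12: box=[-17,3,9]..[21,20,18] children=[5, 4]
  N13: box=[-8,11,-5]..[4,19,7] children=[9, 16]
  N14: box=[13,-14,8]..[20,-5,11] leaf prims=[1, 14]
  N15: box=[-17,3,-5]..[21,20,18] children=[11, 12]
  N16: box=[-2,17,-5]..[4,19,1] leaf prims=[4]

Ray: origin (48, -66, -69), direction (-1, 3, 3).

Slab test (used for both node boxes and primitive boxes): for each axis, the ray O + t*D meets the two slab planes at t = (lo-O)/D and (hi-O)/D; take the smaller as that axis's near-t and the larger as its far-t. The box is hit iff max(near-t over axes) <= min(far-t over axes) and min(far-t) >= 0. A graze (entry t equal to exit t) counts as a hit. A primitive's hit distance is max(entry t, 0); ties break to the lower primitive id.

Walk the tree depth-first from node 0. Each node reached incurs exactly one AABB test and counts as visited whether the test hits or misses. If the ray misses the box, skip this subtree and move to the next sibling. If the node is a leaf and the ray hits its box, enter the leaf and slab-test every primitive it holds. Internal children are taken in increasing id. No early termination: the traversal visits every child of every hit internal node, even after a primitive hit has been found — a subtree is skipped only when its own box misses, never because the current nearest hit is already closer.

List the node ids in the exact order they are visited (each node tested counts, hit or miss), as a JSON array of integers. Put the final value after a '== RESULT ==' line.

Traverse from the root:
N0 x:[27,65] y:[52/3,86/3] z:[53/3,29] -> hit [27,86/3], descend [6, 15]
  N6 x:[28,58] y:[52/3,71/3] z:[53/3,80/3] -> miss, prune
  N15 x:[27,65] y:[23,86/3] z:[64/3,29] -> hit [27,86/3], descend [11, 12]
    N11 x:[44,62] y:[71/3,85/3] z:[64/3,76/3] -> miss, prune
    N12 x:[27,65] y:[23,86/3] z:[26,29] -> hit [27,86/3], descend [4, 5]
      N4 x:[27,39] y:[23,86/3] z:[79/3,29] -> hit [27,86/3] leaf, test {P5@t=27, P8(miss)}
      N5 x:[56,65] y:[70/3,25] z:[26,86/3] -> miss, prune

Visited [0, 6, 15, 11, 12, 4, 5]. Tests: 7 box, 1 leaf. Nearest: P5.

== RESULT ==
[0, 6, 15, 11, 12, 4, 5]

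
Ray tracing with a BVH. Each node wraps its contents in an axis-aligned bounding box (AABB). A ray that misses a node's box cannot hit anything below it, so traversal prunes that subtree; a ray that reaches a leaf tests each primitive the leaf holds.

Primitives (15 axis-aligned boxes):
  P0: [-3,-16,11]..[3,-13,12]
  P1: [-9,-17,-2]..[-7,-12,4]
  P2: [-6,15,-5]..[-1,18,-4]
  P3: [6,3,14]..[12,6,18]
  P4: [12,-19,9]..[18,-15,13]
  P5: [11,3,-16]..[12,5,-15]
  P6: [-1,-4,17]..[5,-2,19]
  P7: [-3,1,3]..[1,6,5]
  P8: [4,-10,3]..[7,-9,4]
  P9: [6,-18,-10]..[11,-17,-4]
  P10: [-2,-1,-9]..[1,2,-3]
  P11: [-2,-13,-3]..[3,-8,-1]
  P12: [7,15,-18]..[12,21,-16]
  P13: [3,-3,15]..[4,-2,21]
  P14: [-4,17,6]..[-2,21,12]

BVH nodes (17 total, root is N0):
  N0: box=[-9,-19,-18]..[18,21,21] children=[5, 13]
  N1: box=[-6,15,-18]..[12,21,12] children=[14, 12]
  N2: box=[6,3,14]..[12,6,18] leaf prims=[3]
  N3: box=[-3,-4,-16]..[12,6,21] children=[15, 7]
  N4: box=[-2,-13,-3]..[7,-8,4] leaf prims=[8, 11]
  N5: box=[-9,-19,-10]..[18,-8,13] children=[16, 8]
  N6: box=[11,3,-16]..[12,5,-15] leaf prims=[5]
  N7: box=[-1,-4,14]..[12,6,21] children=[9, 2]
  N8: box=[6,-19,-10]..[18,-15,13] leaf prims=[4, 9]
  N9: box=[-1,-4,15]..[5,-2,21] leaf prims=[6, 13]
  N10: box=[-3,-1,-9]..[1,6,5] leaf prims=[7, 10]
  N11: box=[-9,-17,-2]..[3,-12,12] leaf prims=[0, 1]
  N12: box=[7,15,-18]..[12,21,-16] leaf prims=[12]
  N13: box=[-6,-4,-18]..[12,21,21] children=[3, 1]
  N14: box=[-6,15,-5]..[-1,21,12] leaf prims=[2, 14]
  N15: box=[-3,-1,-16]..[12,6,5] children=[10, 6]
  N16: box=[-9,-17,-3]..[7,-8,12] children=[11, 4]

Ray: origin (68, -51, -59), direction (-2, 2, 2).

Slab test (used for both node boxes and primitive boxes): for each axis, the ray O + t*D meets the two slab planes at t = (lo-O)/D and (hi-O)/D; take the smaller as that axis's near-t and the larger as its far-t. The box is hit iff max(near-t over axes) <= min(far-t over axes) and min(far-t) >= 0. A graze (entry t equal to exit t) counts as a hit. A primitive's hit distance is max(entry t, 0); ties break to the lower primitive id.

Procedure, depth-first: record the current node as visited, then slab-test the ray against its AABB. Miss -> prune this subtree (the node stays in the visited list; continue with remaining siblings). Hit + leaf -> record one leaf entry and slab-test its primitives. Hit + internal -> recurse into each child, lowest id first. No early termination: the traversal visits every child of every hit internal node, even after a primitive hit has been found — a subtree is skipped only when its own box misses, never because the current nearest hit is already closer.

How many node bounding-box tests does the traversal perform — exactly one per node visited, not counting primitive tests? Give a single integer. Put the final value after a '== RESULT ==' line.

Walk:
N0 x:[25,77/2] y:[16,36] z:[41/2,40] -> hit [25,36], descend [5, 13]
  N5 x:[25,77/2] y:[16,43/2] z:[49/2,36] -> miss, prune
  N13 x:[28,37] y:[47/2,36] z:[41/2,40] -> hit [28,36], descend [1, 3]
    N1 x:[28,37] y:[33,36] z:[41/2,71/2] -> hit [33,71/2], descend [12, 14]
      N12 x:[28,61/2] y:[33,36] z:[41/2,43/2] -> miss, prune
      N14 x:[69/2,37] y:[33,36] z:[27,71/2] -> hit [69/2,71/2] leaf, test {P2(miss), P14@t=35}
    N3 x:[28,71/2] y:[47/2,57/2] z:[43/2,40] -> hit [28,57/2], descend [7, 15]
      N7 x:[28,69/2] y:[47/2,57/2] z:[73/2,40] -> miss, prune
      N15 x:[28,71/2] y:[25,57/2] z:[43/2,32] -> hit [28,57/2], descend [6, 10]
        N6 x:[28,57/2] y:[27,28] z:[43/2,22] -> miss, prune
        N10 x:[67/2,71/2] y:[25,57/2] z:[25,32] -> miss, prune

Summary -> nodes [0, 5, 13, 1, 12, 14, 3, 7, 15, 6, 10]; box-tests=11; leaf-entries=1; first=P14

== RESULT ==
11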